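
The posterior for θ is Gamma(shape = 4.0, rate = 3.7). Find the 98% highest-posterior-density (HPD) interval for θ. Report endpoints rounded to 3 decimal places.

[0.136, 2.491]

The posterior is unimodal and skewed, so the HPD interval has equal density at both endpoints and is the shortest 98% interval.
Solving f(0.136) = f(2.491) with F(2.491) − F(0.136) = 0.98 gives [0.136, 2.491].
For comparison, the equal-tailed interval is [0.222, 2.715]; the HPD is narrower and shifted toward the mode.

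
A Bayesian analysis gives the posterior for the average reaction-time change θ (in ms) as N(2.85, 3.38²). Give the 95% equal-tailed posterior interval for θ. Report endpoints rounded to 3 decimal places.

The posterior is symmetric, so the 95% equal-tailed interval is θ = 2.85 ± z·3.38 with z = 1.960.
Half-width: 1.960 × 3.38 = 6.625.
2.85 − 6.625 = -3.775; 2.85 + 6.625 = 9.475.

[-3.775, 9.475]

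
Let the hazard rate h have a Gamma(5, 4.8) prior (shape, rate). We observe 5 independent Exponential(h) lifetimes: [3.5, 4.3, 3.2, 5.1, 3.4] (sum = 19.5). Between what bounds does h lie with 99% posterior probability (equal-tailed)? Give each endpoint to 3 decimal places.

Posterior: Gamma(5+5, 4.8+19.5) = Gamma(10, 24.3) (shape, rate).
Equal-tailed 99% interval: Gamma(10, 24.3) quantiles at 0.005 and 0.995.
Posterior mean ≈ 0.412, SD ≈ 0.130; a Normal approximation gives roughly [0.076, 0.747].
Exact: lower = 0.153; upper = 0.823.

[0.153, 0.823]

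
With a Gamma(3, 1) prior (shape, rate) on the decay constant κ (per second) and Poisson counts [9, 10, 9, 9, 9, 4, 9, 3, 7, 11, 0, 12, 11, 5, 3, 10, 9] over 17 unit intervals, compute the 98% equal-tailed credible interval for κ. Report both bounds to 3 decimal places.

[5.981, 8.961]

Posterior: Gamma(3+130, 1+17) = Gamma(133, 18) (shape, rate).
Equal-tailed 98% interval: Gamma(133, 18) quantiles at 0.01 and 0.99.
Posterior mean ≈ 7.389, SD ≈ 0.641; a Normal approximation gives roughly [5.898, 8.879].
Exact: lower = 5.981; upper = 8.961.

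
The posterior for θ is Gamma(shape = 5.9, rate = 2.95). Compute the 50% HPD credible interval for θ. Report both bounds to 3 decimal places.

The posterior is unimodal and skewed, so the HPD interval has equal density at both endpoints and is the shortest 50% interval.
Solving f(1.198) = f(2.230) with F(2.230) − F(1.198) = 0.50 gives [1.198, 2.230].
For comparison, the equal-tailed interval is [1.401, 2.477]; the HPD is narrower and shifted toward the mode.

[1.198, 2.230]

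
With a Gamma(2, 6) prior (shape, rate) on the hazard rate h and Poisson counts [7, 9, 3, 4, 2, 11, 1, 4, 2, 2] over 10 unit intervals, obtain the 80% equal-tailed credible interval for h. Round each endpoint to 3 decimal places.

Posterior: Gamma(2+45, 6+10) = Gamma(47, 16) (shape, rate).
Equal-tailed 80% interval: Gamma(47, 16) quantiles at 0.1 and 0.9.
Posterior mean ≈ 2.938, SD ≈ 0.428; a Normal approximation gives roughly [2.388, 3.487].
Exact: lower = 2.403; upper = 3.498.

[2.403, 3.498]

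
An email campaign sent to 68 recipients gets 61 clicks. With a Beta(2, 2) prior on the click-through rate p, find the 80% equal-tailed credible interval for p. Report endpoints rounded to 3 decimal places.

Posterior: Beta(2+61, 2+7) = Beta(63, 9).
Equal-tailed 80% interval: the 0.1 and 0.9 quantiles of Beta(63, 9).
Posterior mean ≈ 0.875, SD ≈ 0.039; a Normal approximation gives roughly [0.825, 0.925].
Exact: F⁻¹(0.1) = 0.823; F⁻¹(0.9) = 0.922.

[0.823, 0.922]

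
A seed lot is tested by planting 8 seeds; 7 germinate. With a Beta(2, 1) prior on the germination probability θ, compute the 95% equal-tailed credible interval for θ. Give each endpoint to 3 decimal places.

[0.555, 0.975]

Posterior: Beta(2+7, 1+1) = Beta(9, 2).
Equal-tailed 95% interval: the 0.025 and 0.975 quantiles of Beta(9, 2).
Posterior mean ≈ 0.818, SD ≈ 0.111; a Normal approximation gives roughly [0.600, 1.036].
Exact: F⁻¹(0.025) = 0.555; F⁻¹(0.975) = 0.975.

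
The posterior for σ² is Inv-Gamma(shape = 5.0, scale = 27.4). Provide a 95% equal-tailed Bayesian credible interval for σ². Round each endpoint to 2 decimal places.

Inverse-Gamma(5.0, 27.4) quantiles: F⁻¹(0.025) and F⁻¹(0.975).
Equivalently, 1/σ² ~ Gamma(5.0, rate = 27.4); invert its 0.975 and 0.025 quantiles.
Posterior mean ≈ 6.85, SD ≈ 3.95; a Normal approximation gives roughly [-0.90, 14.60].
Exact: lower = 2.68; upper = 16.88.

[2.68, 16.88]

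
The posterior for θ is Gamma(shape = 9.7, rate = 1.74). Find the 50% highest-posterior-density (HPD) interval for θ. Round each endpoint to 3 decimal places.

[3.933, 6.245]

The posterior is unimodal and skewed, so the HPD interval has equal density at both endpoints and is the shortest 50% interval.
Solving f(3.933) = f(6.245) with F(6.245) − F(3.933) = 0.50 gives [3.933, 6.245].
For comparison, the equal-tailed interval is [4.287, 6.656]; the HPD is narrower and shifted toward the mode.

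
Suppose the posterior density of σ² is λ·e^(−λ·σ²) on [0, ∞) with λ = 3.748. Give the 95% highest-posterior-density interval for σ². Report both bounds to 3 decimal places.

[0.000, 0.799]

The exponential density is strictly decreasing on [0, ∞), so the HPD interval is anchored at 0: [0, q] with P(σ² ≤ q) = 0.95.
q = −ln(1 − 0.95) / 3.748 = 2.9957 / 3.748 = 0.799.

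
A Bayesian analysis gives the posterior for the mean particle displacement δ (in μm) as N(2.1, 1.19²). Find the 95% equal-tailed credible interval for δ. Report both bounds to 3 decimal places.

[-0.232, 4.432]

The posterior is symmetric, so the 95% equal-tailed interval is δ = 2.1 ± z·1.19 with z = 1.960.
Half-width: 1.960 × 1.19 = 2.332.
2.1 − 2.332 = -0.232; 2.1 + 2.332 = 4.432.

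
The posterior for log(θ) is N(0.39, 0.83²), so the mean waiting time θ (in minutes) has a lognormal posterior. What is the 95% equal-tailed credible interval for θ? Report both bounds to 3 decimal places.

On the log scale the 95% interval is 0.39 ± 1.960 × 0.83 = [-1.2368, 2.0168].
Exponentiate: [e^-1.2368, e^2.0168] = [0.290, 7.514].

[0.290, 7.514]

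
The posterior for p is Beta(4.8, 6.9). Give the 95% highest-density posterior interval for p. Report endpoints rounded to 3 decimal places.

[0.150, 0.678]

The posterior is unimodal and skewed, so the HPD interval has equal density at both endpoints and is the shortest 95% interval.
Solving f(0.150) = f(0.678) with F(0.678) − F(0.150) = 0.95 gives [0.150, 0.678].
For comparison, the equal-tailed interval is [0.160, 0.689]; the HPD is narrower and shifted toward the mode.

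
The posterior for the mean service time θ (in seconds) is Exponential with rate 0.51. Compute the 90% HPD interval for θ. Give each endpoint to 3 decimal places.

The exponential density is strictly decreasing on [0, ∞), so the HPD interval is anchored at 0: [0, q] with P(θ ≤ q) = 0.90.
q = −ln(1 − 0.90) / 0.51 = 2.3026 / 0.51 = 4.515.

[0.000, 4.515]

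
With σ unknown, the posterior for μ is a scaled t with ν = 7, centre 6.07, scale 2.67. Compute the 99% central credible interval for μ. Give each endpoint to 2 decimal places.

[-3.27, 15.41]

The t_7 distribution is symmetric; the 99% interval is 6.07 ± t·2.67 with t_{0.995,7} = 3.499.
Half-width: 3.499 × 2.67 = 9.34.
6.07 − 9.34 = -3.27; 6.07 + 9.34 = 15.41.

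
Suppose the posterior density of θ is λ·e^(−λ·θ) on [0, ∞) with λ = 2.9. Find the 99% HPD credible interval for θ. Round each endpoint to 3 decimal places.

The exponential density is strictly decreasing on [0, ∞), so the HPD interval is anchored at 0: [0, q] with P(θ ≤ q) = 0.99.
q = −ln(1 − 0.99) / 2.9 = 4.6052 / 2.9 = 1.588.

[0.000, 1.588]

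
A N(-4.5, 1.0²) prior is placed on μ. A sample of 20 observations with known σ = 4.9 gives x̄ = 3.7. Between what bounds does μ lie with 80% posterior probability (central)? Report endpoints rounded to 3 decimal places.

[-1.720, 0.173]

Posterior precision = 1/1.0² + 20/4.9² = 1.0000 + 0.8330 = 1.8330, so posterior SD = 0.7386.
Posterior mean = (-4.5/1.0² + 20·3.7/4.9²) / 1.8330 = -0.7736.
Interval: -0.7736 ± 1.282 × 0.7386 → [-1.720, 0.173].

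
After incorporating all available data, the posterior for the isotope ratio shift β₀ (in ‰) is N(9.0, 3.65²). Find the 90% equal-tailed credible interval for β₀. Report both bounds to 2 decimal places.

[3.00, 15.00]

The posterior is symmetric, so the 90% equal-tailed interval is β₀ = 9.0 ± z·3.65 with z = 1.645.
Half-width: 1.645 × 3.65 = 6.00.
9.0 − 6.00 = 3.00; 9.0 + 6.00 = 15.00.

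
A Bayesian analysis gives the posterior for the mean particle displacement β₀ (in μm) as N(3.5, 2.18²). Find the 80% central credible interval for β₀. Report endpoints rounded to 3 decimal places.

The posterior is symmetric, so the 80% equal-tailed interval is β₀ = 3.5 ± z·2.18 with z = 1.282.
Half-width: 1.282 × 2.18 = 2.794.
3.5 − 2.794 = 0.706; 3.5 + 2.794 = 6.294.

[0.706, 6.294]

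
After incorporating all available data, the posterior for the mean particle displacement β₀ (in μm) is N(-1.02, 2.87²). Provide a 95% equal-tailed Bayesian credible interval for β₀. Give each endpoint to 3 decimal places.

The posterior is symmetric, so the 95% equal-tailed interval is β₀ = -1.02 ± z·2.87 with z = 1.960.
Half-width: 1.960 × 2.87 = 5.625.
-1.02 − 5.625 = -6.645; -1.02 + 5.625 = 4.605.

[-6.645, 4.605]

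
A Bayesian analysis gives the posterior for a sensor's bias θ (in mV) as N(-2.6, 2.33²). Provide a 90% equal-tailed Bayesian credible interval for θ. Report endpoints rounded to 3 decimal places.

The posterior is symmetric, so the 90% equal-tailed interval is θ = -2.6 ± z·2.33 with z = 1.645.
Half-width: 1.645 × 2.33 = 3.833.
-2.6 − 3.833 = -6.433; -2.6 + 3.833 = 1.233.

[-6.433, 1.233]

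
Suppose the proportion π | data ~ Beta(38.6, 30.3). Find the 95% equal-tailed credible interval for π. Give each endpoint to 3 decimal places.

Posterior: Beta(38.6, 30.3).
Equal-tailed 95% interval: the 0.025 and 0.975 quantiles of Beta(38.6, 30.3).
Posterior mean ≈ 0.560, SD ≈ 0.059; a Normal approximation gives roughly [0.444, 0.677].
Exact: F⁻¹(0.025) = 0.443; F⁻¹(0.975) = 0.675.

[0.443, 0.675]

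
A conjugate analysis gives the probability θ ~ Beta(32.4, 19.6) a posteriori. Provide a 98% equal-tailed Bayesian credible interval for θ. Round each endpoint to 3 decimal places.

[0.463, 0.769]

Posterior: Beta(32.4, 19.6).
Equal-tailed 98% interval: the 0.01 and 0.99 quantiles of Beta(32.4, 19.6).
Posterior mean ≈ 0.623, SD ≈ 0.067; a Normal approximation gives roughly [0.468, 0.778].
Exact: F⁻¹(0.01) = 0.463; F⁻¹(0.99) = 0.769.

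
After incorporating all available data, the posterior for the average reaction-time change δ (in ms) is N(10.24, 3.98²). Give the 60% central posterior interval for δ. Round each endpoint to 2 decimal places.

[6.89, 13.59]

The posterior is symmetric, so the 60% equal-tailed interval is δ = 10.24 ± z·3.98 with z = 0.842.
Half-width: 0.842 × 3.98 = 3.35.
10.24 − 3.35 = 6.89; 10.24 + 3.35 = 13.59.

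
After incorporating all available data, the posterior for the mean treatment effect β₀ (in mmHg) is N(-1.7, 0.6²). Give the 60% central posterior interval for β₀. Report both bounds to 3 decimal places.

[-2.205, -1.195]

The posterior is symmetric, so the 60% equal-tailed interval is β₀ = -1.7 ± z·0.6 with z = 0.842.
Half-width: 0.842 × 0.6 = 0.505.
-1.7 − 0.505 = -2.205; -1.7 + 0.505 = -1.195.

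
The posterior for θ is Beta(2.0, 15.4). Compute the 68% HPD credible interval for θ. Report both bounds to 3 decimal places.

[0.020, 0.148]

The posterior is unimodal and skewed, so the HPD interval has equal density at both endpoints and is the shortest 68% interval.
Solving f(0.020) = f(0.148) with F(0.148) − F(0.020) = 0.68 gives [0.020, 0.148].
For comparison, the equal-tailed interval is [0.044, 0.187]; the HPD is narrower and shifted toward the mode.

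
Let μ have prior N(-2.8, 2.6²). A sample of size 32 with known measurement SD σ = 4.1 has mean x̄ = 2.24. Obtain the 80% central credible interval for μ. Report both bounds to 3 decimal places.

[0.982, 2.771]

Posterior precision = 1/2.6² + 32/4.1² = 0.1479 + 1.9036 = 2.0516, so posterior SD = 0.6982.
Posterior mean = (-2.8/2.6² + 32·2.24/4.1²) / 2.0516 = 1.8766.
Interval: 1.8766 ± 1.282 × 0.6982 → [0.982, 2.771].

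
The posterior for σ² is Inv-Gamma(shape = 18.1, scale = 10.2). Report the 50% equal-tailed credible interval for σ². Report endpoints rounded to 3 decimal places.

Inverse-Gamma(18.1, 10.2) quantiles: F⁻¹(0.25) and F⁻¹(0.75).
Equivalently, 1/σ² ~ Gamma(18.1, rate = 10.2); invert its 0.75 and 0.25 quantiles.
Posterior mean ≈ 0.596, SD ≈ 0.149; a Normal approximation gives roughly [0.496, 0.697].
Exact: lower = 0.491; upper = 0.676.

[0.491, 0.676]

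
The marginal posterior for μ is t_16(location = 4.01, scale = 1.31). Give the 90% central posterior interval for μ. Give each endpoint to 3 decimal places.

The t_16 distribution is symmetric; the 90% interval is 4.01 ± t·1.31 with t_{0.95,16} = 1.746.
Half-width: 1.746 × 1.31 = 2.287.
4.01 − 2.287 = 1.723; 4.01 + 2.287 = 6.297.

[1.723, 6.297]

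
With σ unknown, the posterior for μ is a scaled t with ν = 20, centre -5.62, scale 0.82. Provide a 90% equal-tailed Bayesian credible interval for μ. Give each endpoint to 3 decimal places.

The t_20 distribution is symmetric; the 90% interval is -5.62 ± t·0.82 with t_{0.95,20} = 1.725.
Half-width: 1.725 × 0.82 = 1.414.
-5.62 − 1.414 = -7.034; -5.62 + 1.414 = -4.206.

[-7.034, -4.206]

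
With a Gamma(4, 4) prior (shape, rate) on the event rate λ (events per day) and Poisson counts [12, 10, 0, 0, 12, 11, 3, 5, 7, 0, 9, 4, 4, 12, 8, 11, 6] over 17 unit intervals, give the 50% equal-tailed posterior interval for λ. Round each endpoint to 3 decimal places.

[5.262, 5.959]

Posterior: Gamma(4+114, 4+17) = Gamma(118, 21) (shape, rate).
Equal-tailed 50% interval: Gamma(118, 21) quantiles at 0.25 and 0.75.
Posterior mean ≈ 5.619, SD ≈ 0.517; a Normal approximation gives roughly [5.270, 5.968].
Exact: lower = 5.262; upper = 5.959.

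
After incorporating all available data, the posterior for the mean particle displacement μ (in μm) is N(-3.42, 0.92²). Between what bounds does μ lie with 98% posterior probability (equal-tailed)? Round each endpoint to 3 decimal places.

The posterior is symmetric, so the 98% equal-tailed interval is μ = -3.42 ± z·0.92 with z = 2.326.
Half-width: 2.326 × 0.92 = 2.140.
-3.42 − 2.140 = -5.560; -3.42 + 2.140 = -1.280.

[-5.560, -1.280]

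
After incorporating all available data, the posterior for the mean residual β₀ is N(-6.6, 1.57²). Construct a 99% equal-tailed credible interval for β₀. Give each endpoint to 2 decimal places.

The posterior is symmetric, so the 99% equal-tailed interval is β₀ = -6.6 ± z·1.57 with z = 2.576.
Half-width: 2.576 × 1.57 = 4.04.
-6.6 − 4.04 = -10.64; -6.6 + 4.04 = -2.56.

[-10.64, -2.56]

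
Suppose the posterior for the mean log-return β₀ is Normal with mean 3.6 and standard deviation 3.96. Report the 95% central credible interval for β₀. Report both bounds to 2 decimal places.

The posterior is symmetric, so the 95% equal-tailed interval is β₀ = 3.6 ± z·3.96 with z = 1.960.
Half-width: 1.960 × 3.96 = 7.76.
3.6 − 7.76 = -4.16; 3.6 + 7.76 = 11.36.

[-4.16, 11.36]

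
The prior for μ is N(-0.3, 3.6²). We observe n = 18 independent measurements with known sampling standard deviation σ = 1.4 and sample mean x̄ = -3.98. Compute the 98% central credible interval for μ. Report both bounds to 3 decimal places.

Posterior precision = 1/3.6² + 18/1.4² = 0.0772 + 9.1837 = 9.2608, so posterior SD = 0.3286.
Posterior mean = (-0.3/3.6² + 18·-3.98/1.4²) / 9.2608 = -3.9493.
Interval: -3.9493 ± 2.326 × 0.3286 → [-4.714, -3.185].

[-4.714, -3.185]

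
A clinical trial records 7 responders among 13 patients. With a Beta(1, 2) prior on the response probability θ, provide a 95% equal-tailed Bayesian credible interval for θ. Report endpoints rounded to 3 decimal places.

[0.266, 0.734]

Posterior: Beta(1+7, 2+6) = Beta(8, 8).
Equal-tailed 95% interval: the 0.025 and 0.975 quantiles of Beta(8, 8).
Posterior mean ≈ 0.500, SD ≈ 0.121; a Normal approximation gives roughly [0.262, 0.738].
Exact: F⁻¹(0.025) = 0.266; F⁻¹(0.975) = 0.734.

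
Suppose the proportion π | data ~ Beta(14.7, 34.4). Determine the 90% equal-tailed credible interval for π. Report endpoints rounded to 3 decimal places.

Posterior: Beta(14.7, 34.4).
Equal-tailed 90% interval: the 0.05 and 0.95 quantiles of Beta(14.7, 34.4).
Posterior mean ≈ 0.299, SD ≈ 0.065; a Normal approximation gives roughly [0.193, 0.406].
Exact: F⁻¹(0.05) = 0.198; F⁻¹(0.95) = 0.410.

[0.198, 0.410]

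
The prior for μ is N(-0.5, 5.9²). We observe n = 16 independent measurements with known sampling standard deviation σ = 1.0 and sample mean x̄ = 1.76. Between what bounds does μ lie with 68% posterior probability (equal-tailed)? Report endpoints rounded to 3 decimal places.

Posterior precision = 1/5.9² + 16/1.0² = 0.0287 + 16.0000 = 16.0287, so posterior SD = 0.2498.
Posterior mean = (-0.5/5.9² + 16·1.76/1.0²) / 16.0287 = 1.7559.
Interval: 1.7559 ± 0.994 × 0.2498 → [1.508, 2.004].

[1.508, 2.004]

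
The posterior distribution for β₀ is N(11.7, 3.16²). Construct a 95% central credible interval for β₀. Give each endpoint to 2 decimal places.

[5.51, 17.89]

The posterior is symmetric, so the 95% equal-tailed interval is β₀ = 11.7 ± z·3.16 with z = 1.960.
Half-width: 1.960 × 3.16 = 6.19.
11.7 − 6.19 = 5.51; 11.7 + 6.19 = 17.89.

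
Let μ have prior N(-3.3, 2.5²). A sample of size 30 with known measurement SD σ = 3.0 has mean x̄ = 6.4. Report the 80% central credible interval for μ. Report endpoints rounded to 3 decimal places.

Posterior precision = 1/2.5² + 30/3.0² = 0.1600 + 3.3333 = 3.4933, so posterior SD = 0.5350.
Posterior mean = (-3.3/2.5² + 30·6.4/3.0²) / 3.4933 = 5.9557.
Interval: 5.9557 ± 1.282 × 0.5350 → [5.270, 6.641].

[5.270, 6.641]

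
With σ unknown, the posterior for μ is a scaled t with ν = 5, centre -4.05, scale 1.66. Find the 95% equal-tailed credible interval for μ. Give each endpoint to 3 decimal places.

[-8.317, 0.217]

The t_5 distribution is symmetric; the 95% interval is -4.05 ± t·1.66 with t_{0.975,5} = 2.571.
Half-width: 2.571 × 1.66 = 4.267.
-4.05 − 4.267 = -8.317; -4.05 + 4.267 = 0.217.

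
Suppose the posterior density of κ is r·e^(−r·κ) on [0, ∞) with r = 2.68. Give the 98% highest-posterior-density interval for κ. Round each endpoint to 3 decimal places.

[0.000, 1.460]

The exponential density is strictly decreasing on [0, ∞), so the HPD interval is anchored at 0: [0, q] with P(κ ≤ q) = 0.98.
q = −ln(1 − 0.98) / 2.68 = 3.9120 / 2.68 = 1.460.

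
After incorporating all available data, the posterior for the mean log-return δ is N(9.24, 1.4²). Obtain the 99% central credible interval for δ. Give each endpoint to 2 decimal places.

[5.63, 12.85]

The posterior is symmetric, so the 99% equal-tailed interval is δ = 9.24 ± z·1.4 with z = 2.576.
Half-width: 2.576 × 1.4 = 3.61.
9.24 − 3.61 = 5.63; 9.24 + 3.61 = 12.85.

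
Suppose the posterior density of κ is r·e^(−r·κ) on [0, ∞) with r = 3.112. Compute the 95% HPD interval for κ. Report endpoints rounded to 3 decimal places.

The exponential density is strictly decreasing on [0, ∞), so the HPD interval is anchored at 0: [0, q] with P(κ ≤ q) = 0.95.
q = −ln(1 − 0.95) / 3.112 = 2.9957 / 3.112 = 0.963.

[0.000, 0.963]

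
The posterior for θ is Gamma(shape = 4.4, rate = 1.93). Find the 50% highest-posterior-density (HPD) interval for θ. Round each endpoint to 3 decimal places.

[1.181, 2.507]

The posterior is unimodal and skewed, so the HPD interval has equal density at both endpoints and is the shortest 50% interval.
Solving f(1.181) = f(2.507) with F(2.507) − F(1.181) = 0.50 gives [1.181, 2.507].
For comparison, the equal-tailed interval is [1.485, 2.890]; the HPD is narrower and shifted toward the mode.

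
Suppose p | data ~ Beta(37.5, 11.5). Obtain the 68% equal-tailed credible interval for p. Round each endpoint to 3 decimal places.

Posterior: Beta(37.5, 11.5).
Equal-tailed 68% interval: the 0.16 and 0.84 quantiles of Beta(37.5, 11.5).
Posterior mean ≈ 0.765, SD ≈ 0.060; a Normal approximation gives roughly [0.706, 0.825].
Exact: F⁻¹(0.16) = 0.705; F⁻¹(0.84) = 0.825.

[0.705, 0.825]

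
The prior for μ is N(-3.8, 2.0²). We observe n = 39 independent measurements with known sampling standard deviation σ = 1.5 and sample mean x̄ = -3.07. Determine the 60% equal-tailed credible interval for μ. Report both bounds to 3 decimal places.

[-3.281, -2.880]

Posterior precision = 1/2.0² + 39/1.5² = 0.2500 + 17.3333 = 17.5833, so posterior SD = 0.2385.
Posterior mean = (-3.8/2.0² + 39·-3.07/1.5²) / 17.5833 = -3.0804.
Interval: -3.0804 ± 0.842 × 0.2385 → [-3.281, -2.880].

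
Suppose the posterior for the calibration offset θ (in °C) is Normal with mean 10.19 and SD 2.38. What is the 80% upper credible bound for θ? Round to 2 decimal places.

Need U with P(θ ≤ U) = 0.80: U = 10.19 + z_{0.2}·2.38.
z = 0.842; U = 10.19 + 0.842 × 2.38 = 12.19.

12.19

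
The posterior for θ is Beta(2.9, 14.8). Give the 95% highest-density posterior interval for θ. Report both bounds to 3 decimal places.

The posterior is unimodal and skewed, so the HPD interval has equal density at both endpoints and is the shortest 95% interval.
Solving f(0.021) = f(0.331) with F(0.331) − F(0.021) = 0.95 gives [0.021, 0.331].
For comparison, the equal-tailed interval is [0.036, 0.362]; the HPD is narrower and shifted toward the mode.

[0.021, 0.331]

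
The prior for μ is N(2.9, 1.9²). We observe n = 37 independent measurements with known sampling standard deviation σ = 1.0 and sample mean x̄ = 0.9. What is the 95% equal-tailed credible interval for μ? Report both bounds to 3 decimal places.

Posterior precision = 1/1.9² + 37/1.0² = 0.2770 + 37.0000 = 37.2770, so posterior SD = 0.1638.
Posterior mean = (2.9/1.9² + 37·0.9/1.0²) / 37.2770 = 0.9149.
Interval: 0.9149 ± 1.960 × 0.1638 → [0.594, 1.236].

[0.594, 1.236]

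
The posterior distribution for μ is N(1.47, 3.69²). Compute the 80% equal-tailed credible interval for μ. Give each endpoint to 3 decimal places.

The posterior is symmetric, so the 80% equal-tailed interval is μ = 1.47 ± z·3.69 with z = 1.282.
Half-width: 1.282 × 3.69 = 4.729.
1.47 − 4.729 = -3.259; 1.47 + 4.729 = 6.199.

[-3.259, 6.199]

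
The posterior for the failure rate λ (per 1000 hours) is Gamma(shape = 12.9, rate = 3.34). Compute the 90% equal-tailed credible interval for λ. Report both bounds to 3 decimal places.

[2.279, 5.784]

Posterior: Gamma(shape 12.9, rate 3.34).
Equal-tailed 90% interval: Gamma(12.9, 3.34) quantiles at 0.05 and 0.95.
Posterior mean ≈ 3.862, SD ≈ 1.075; a Normal approximation gives roughly [2.093, 5.631].
Exact: lower = 2.279; upper = 5.784.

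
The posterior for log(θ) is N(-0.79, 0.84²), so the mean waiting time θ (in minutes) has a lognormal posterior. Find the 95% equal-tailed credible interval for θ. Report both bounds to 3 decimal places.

[0.087, 2.355]

On the log scale the 95% interval is -0.79 ± 1.960 × 0.84 = [-2.4364, 0.8564].
Exponentiate: [e^-2.4364, e^0.8564] = [0.087, 2.355].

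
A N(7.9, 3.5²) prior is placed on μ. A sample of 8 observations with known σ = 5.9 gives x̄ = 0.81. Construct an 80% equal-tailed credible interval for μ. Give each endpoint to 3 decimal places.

Posterior precision = 1/3.5² + 8/5.9² = 0.0816 + 0.2298 = 0.3115, so posterior SD = 1.7919.
Posterior mean = (7.9/3.5² + 8·0.81/5.9²) / 0.3115 = 2.6683.
Interval: 2.6683 ± 1.282 × 1.7919 → [0.372, 4.965].

[0.372, 4.965]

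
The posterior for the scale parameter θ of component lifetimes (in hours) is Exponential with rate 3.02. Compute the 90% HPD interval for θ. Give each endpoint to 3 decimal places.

The exponential density is strictly decreasing on [0, ∞), so the HPD interval is anchored at 0: [0, q] with P(θ ≤ q) = 0.90.
q = −ln(1 − 0.90) / 3.02 = 2.3026 / 3.02 = 0.762.

[0.000, 0.762]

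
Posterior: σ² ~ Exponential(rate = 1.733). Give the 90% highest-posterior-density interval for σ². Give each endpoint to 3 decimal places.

[0.000, 1.329]

The exponential density is strictly decreasing on [0, ∞), so the HPD interval is anchored at 0: [0, q] with P(σ² ≤ q) = 0.90.
q = −ln(1 − 0.90) / 1.733 = 2.3026 / 1.733 = 1.329.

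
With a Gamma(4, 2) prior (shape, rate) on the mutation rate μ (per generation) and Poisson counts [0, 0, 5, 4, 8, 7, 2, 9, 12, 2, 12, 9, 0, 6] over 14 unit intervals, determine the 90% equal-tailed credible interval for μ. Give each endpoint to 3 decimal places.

Posterior: Gamma(4+76, 2+14) = Gamma(80, 16) (shape, rate).
Equal-tailed 90% interval: Gamma(80, 16) quantiles at 0.05 and 0.95.
Posterior mean ≈ 5.000, SD ≈ 0.559; a Normal approximation gives roughly [4.080, 5.920].
Exact: lower = 4.117; upper = 5.954.

[4.117, 5.954]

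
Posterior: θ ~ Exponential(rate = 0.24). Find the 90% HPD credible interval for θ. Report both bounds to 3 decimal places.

The exponential density is strictly decreasing on [0, ∞), so the HPD interval is anchored at 0: [0, q] with P(θ ≤ q) = 0.90.
q = −ln(1 − 0.90) / 0.24 = 2.3026 / 0.24 = 9.594.

[0.000, 9.594]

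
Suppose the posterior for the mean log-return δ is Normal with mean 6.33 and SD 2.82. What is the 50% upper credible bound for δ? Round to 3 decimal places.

6.330

Need U with P(δ ≤ U) = 0.50: U = 6.33 + z_{0.5}·2.82.
z = 0.000; U = 6.33 + 0.000 × 2.82 = 6.330.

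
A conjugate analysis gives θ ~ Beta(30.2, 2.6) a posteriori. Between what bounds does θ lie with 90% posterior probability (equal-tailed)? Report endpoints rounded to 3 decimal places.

Posterior: Beta(30.2, 2.6).
Equal-tailed 90% interval: the 0.05 and 0.95 quantiles of Beta(30.2, 2.6).
Posterior mean ≈ 0.921, SD ≈ 0.046; a Normal approximation gives roughly [0.844, 0.997].
Exact: F⁻¹(0.05) = 0.832; F⁻¹(0.95) = 0.980.

[0.832, 0.980]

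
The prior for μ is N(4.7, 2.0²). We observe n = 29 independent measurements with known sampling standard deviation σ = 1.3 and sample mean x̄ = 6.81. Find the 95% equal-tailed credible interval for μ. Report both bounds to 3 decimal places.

[6.310, 7.249]

Posterior precision = 1/2.0² + 29/1.3² = 0.2500 + 17.1598 = 17.4098, so posterior SD = 0.2397.
Posterior mean = (4.7/2.0² + 29·6.81/1.3²) / 17.4098 = 6.7797.
Interval: 6.7797 ± 1.960 × 0.2397 → [6.310, 7.249].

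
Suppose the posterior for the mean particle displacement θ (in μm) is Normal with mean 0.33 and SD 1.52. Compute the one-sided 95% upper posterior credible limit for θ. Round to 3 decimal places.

2.830

Need U with P(θ ≤ U) = 0.95: U = 0.33 + z_{0.05}·1.52.
z = 1.645; U = 0.33 + 1.645 × 1.52 = 2.830.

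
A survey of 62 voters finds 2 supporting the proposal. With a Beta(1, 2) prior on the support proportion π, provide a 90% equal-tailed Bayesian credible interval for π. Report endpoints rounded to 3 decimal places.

[0.013, 0.095]

Posterior: Beta(1+2, 2+60) = Beta(3, 62).
Equal-tailed 90% interval: the 0.05 and 0.95 quantiles of Beta(3, 62).
Posterior mean ≈ 0.046, SD ≈ 0.026; a Normal approximation gives roughly [0.004, 0.089].
Exact: F⁻¹(0.05) = 0.013; F⁻¹(0.95) = 0.095.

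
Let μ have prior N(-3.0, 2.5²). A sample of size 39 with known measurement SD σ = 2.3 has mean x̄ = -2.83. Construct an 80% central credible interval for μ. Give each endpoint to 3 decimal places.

[-3.301, -2.367]

Posterior precision = 1/2.5² + 39/2.3² = 0.1600 + 7.3724 = 7.5324, so posterior SD = 0.3644.
Posterior mean = (-3.0/2.5² + 39·-2.83/2.3²) / 7.5324 = -2.8336.
Interval: -2.8336 ± 1.282 × 0.3644 → [-3.301, -2.367].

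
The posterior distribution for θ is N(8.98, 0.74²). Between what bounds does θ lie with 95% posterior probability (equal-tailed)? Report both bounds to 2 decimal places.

[7.53, 10.43]

The posterior is symmetric, so the 95% equal-tailed interval is θ = 8.98 ± z·0.74 with z = 1.960.
Half-width: 1.960 × 0.74 = 1.45.
8.98 − 1.45 = 7.53; 8.98 + 1.45 = 10.43.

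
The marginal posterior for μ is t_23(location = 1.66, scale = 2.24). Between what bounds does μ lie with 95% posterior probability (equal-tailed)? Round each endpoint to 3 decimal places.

The t_23 distribution is symmetric; the 95% interval is 1.66 ± t·2.24 with t_{0.975,23} = 2.069.
Half-width: 2.069 × 2.24 = 4.634.
1.66 − 4.634 = -2.974; 1.66 + 4.634 = 6.294.

[-2.974, 6.294]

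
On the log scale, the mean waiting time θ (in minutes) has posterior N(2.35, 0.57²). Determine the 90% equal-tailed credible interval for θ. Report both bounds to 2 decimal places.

[4.11, 26.78]

On the log scale the 90% interval is 2.35 ± 1.645 × 0.57 = [1.4124, 3.2876].
Exponentiate: [e^1.4124, e^3.2876] = [4.11, 26.78].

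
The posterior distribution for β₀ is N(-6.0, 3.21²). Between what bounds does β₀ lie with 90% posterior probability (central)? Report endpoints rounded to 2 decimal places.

[-11.28, -0.72]

The posterior is symmetric, so the 90% equal-tailed interval is β₀ = -6.0 ± z·3.21 with z = 1.645.
Half-width: 1.645 × 3.21 = 5.28.
-6.0 − 5.28 = -11.28; -6.0 + 5.28 = -0.72.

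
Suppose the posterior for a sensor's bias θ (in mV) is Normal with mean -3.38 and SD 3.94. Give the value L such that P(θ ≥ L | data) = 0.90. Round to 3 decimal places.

Need L with P(θ ≥ L) = 0.90: L = -3.38 − z_{0.1}·3.94.
z = 1.282; L = -3.38 − 1.282 × 3.94 = -8.429.

-8.429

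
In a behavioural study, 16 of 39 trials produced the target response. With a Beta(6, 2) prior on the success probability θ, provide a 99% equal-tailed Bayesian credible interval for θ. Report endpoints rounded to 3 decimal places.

Posterior: Beta(6+16, 2+23) = Beta(22, 25).
Equal-tailed 99% interval: the 0.005 and 0.995 quantiles of Beta(22, 25).
Posterior mean ≈ 0.468, SD ≈ 0.072; a Normal approximation gives roughly [0.283, 0.654].
Exact: F⁻¹(0.005) = 0.289; F⁻¹(0.995) = 0.653.

[0.289, 0.653]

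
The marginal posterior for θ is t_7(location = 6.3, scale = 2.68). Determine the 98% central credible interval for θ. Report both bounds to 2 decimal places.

The t_7 distribution is symmetric; the 98% interval is 6.3 ± t·2.68 with t_{0.99,7} = 2.998.
Half-width: 2.998 × 2.68 = 8.03.
6.3 − 8.03 = -1.73; 6.3 + 8.03 = 14.33.

[-1.73, 14.33]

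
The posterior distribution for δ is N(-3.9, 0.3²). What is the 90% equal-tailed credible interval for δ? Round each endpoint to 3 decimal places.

[-4.393, -3.407]

The posterior is symmetric, so the 90% equal-tailed interval is δ = -3.9 ± z·0.3 with z = 1.645.
Half-width: 1.645 × 0.3 = 0.493.
-3.9 − 0.493 = -4.393; -3.9 + 0.493 = -3.407.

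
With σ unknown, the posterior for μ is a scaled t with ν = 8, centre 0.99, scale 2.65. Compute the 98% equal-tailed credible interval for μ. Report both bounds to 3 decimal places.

[-6.686, 8.666]

The t_8 distribution is symmetric; the 98% interval is 0.99 ± t·2.65 with t_{0.99,8} = 2.896.
Half-width: 2.896 × 2.65 = 7.676.
0.99 − 7.676 = -6.686; 0.99 + 7.676 = 8.666.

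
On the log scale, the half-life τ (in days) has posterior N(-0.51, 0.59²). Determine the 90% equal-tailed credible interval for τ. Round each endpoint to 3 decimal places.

[0.228, 1.585]

On the log scale the 90% interval is -0.51 ± 1.645 × 0.59 = [-1.4805, 0.4605].
Exponentiate: [e^-1.4805, e^0.4605] = [0.228, 1.585].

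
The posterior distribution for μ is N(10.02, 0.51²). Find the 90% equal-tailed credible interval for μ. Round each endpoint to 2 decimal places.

The posterior is symmetric, so the 90% equal-tailed interval is μ = 10.02 ± z·0.51 with z = 1.645.
Half-width: 1.645 × 0.51 = 0.84.
10.02 − 0.84 = 9.18; 10.02 + 0.84 = 10.86.

[9.18, 10.86]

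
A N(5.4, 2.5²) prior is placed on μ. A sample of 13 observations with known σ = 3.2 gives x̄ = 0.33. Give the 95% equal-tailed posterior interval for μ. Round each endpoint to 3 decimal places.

[-0.742, 2.537]

Posterior precision = 1/2.5² + 13/3.2² = 0.1600 + 1.2695 = 1.4295, so posterior SD = 0.8364.
Posterior mean = (5.4/2.5² + 13·0.33/3.2²) / 1.4295 = 0.8975.
Interval: 0.8975 ± 1.960 × 0.8364 → [-0.742, 2.537].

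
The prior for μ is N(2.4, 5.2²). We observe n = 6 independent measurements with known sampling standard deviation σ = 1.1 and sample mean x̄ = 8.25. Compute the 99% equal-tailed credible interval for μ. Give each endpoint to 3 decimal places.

[7.054, 9.359]

Posterior precision = 1/5.2² + 6/1.1² = 0.0370 + 4.9587 = 4.9957, so posterior SD = 0.4474.
Posterior mean = (2.4/5.2² + 6·8.25/1.1²) / 4.9957 = 8.2067.
Interval: 8.2067 ± 2.576 × 0.4474 → [7.054, 9.359].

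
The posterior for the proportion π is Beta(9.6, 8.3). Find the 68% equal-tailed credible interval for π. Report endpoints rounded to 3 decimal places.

Posterior: Beta(9.6, 8.3).
Equal-tailed 68% interval: the 0.16 and 0.84 quantiles of Beta(9.6, 8.3).
Posterior mean ≈ 0.536, SD ≈ 0.115; a Normal approximation gives roughly [0.422, 0.650].
Exact: F⁻¹(0.16) = 0.419; F⁻¹(0.84) = 0.653.

[0.419, 0.653]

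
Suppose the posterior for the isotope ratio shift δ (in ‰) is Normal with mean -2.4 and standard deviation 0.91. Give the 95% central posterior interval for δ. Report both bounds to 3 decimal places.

[-4.184, -0.616]

The posterior is symmetric, so the 95% equal-tailed interval is δ = -2.4 ± z·0.91 with z = 1.960.
Half-width: 1.960 × 0.91 = 1.784.
-2.4 − 1.784 = -4.184; -2.4 + 1.784 = -0.616.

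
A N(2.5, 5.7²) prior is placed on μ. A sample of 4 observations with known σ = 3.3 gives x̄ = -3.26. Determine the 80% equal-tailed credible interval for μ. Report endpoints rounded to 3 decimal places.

[-4.846, -0.783]

Posterior precision = 1/5.7² + 4/3.3² = 0.0308 + 0.3673 = 0.3981, so posterior SD = 1.5849.
Posterior mean = (2.5/5.7² + 4·-3.26/3.3²) / 0.3981 = -2.8147.
Interval: -2.8147 ± 1.282 × 1.5849 → [-4.846, -0.783].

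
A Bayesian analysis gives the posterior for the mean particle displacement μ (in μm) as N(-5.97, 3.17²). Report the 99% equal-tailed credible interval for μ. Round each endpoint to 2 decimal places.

The posterior is symmetric, so the 99% equal-tailed interval is μ = -5.97 ± z·3.17 with z = 2.576.
Half-width: 2.576 × 3.17 = 8.17.
-5.97 − 8.17 = -14.14; -5.97 + 8.17 = 2.20.

[-14.14, 2.20]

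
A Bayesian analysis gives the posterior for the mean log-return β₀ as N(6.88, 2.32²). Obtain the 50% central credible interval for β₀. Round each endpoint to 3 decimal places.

[5.315, 8.445]

The posterior is symmetric, so the 50% equal-tailed interval is β₀ = 6.88 ± z·2.32 with z = 0.674.
Half-width: 0.674 × 2.32 = 1.565.
6.88 − 1.565 = 5.315; 6.88 + 1.565 = 8.445.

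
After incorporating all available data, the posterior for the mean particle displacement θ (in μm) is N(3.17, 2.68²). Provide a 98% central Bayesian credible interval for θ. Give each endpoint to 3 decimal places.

The posterior is symmetric, so the 98% equal-tailed interval is θ = 3.17 ± z·2.68 with z = 2.326.
Half-width: 2.326 × 2.68 = 6.235.
3.17 − 6.235 = -3.065; 3.17 + 6.235 = 9.405.

[-3.065, 9.405]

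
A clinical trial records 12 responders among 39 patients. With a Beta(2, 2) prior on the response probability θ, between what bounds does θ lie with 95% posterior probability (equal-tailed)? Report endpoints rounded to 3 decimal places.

Posterior: Beta(2+12, 2+27) = Beta(14, 29).
Equal-tailed 95% interval: the 0.025 and 0.975 quantiles of Beta(14, 29).
Posterior mean ≈ 0.326, SD ≈ 0.071; a Normal approximation gives roughly [0.187, 0.464].
Exact: F⁻¹(0.025) = 0.196; F⁻¹(0.975) = 0.471.

[0.196, 0.471]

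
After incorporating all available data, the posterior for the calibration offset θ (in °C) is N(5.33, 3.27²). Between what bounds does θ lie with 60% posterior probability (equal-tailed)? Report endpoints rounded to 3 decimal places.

The posterior is symmetric, so the 60% equal-tailed interval is θ = 5.33 ± z·3.27 with z = 0.842.
Half-width: 0.842 × 3.27 = 2.752.
5.33 − 2.752 = 2.578; 5.33 + 2.752 = 8.082.

[2.578, 8.082]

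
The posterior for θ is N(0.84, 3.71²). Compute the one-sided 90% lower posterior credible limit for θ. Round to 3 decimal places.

Need L with P(θ ≥ L) = 0.90: L = 0.84 − z_{0.1}·3.71.
z = 1.282; L = 0.84 − 1.282 × 3.71 = -3.915.

-3.915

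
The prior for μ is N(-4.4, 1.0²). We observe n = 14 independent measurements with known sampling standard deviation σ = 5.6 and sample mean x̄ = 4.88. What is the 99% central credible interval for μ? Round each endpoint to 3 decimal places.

[-3.678, 0.606]

Posterior precision = 1/1.0² + 14/5.6² = 1.0000 + 0.4464 = 1.4464, so posterior SD = 0.8315.
Posterior mean = (-4.4/1.0² + 14·4.88/5.6²) / 1.4464 = -1.5358.
Interval: -1.5358 ± 2.576 × 0.8315 → [-3.678, 0.606].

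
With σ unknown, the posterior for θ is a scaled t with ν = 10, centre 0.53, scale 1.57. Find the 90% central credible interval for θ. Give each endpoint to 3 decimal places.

[-2.316, 3.376]

The t_10 distribution is symmetric; the 90% interval is 0.53 ± t·1.57 with t_{0.95,10} = 1.812.
Half-width: 1.812 × 1.57 = 2.846.
0.53 − 2.846 = -2.316; 0.53 + 2.846 = 3.376.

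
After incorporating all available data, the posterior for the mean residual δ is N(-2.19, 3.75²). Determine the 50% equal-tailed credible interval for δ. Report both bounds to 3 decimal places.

[-4.719, 0.339]

The posterior is symmetric, so the 50% equal-tailed interval is δ = -2.19 ± z·3.75 with z = 0.674.
Half-width: 0.674 × 3.75 = 2.529.
-2.19 − 2.529 = -4.719; -2.19 + 2.529 = 0.339.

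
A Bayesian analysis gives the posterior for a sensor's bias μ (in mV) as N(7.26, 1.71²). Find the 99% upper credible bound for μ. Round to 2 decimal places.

Need U with P(μ ≤ U) = 0.99: U = 7.26 + z_{0.01}·1.71.
z = 2.326; U = 7.26 + 2.326 × 1.71 = 11.24.

11.24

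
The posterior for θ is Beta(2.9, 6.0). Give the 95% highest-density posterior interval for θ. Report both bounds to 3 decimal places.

[0.059, 0.613]

The posterior is unimodal and skewed, so the HPD interval has equal density at both endpoints and is the shortest 95% interval.
Solving f(0.059) = f(0.613) with F(0.613) − F(0.059) = 0.95 gives [0.059, 0.613].
For comparison, the equal-tailed interval is [0.080, 0.645]; the HPD is narrower and shifted toward the mode.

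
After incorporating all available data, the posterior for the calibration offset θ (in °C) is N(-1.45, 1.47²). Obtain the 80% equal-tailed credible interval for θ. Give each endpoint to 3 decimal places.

The posterior is symmetric, so the 80% equal-tailed interval is θ = -1.45 ± z·1.47 with z = 1.282.
Half-width: 1.282 × 1.47 = 1.884.
-1.45 − 1.884 = -3.334; -1.45 + 1.884 = 0.434.

[-3.334, 0.434]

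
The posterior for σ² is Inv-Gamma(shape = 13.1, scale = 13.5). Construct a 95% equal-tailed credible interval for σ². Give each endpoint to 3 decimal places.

Inverse-Gamma(13.1, 13.5) quantiles: F⁻¹(0.025) and F⁻¹(0.975).
Equivalently, 1/σ² ~ Gamma(13.1, rate = 13.5); invert its 0.975 and 0.025 quantiles.
Posterior mean ≈ 1.116, SD ≈ 0.335; a Normal approximation gives roughly [0.459, 1.772].
Exact: lower = 0.640; upper = 1.930.

[0.640, 1.930]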